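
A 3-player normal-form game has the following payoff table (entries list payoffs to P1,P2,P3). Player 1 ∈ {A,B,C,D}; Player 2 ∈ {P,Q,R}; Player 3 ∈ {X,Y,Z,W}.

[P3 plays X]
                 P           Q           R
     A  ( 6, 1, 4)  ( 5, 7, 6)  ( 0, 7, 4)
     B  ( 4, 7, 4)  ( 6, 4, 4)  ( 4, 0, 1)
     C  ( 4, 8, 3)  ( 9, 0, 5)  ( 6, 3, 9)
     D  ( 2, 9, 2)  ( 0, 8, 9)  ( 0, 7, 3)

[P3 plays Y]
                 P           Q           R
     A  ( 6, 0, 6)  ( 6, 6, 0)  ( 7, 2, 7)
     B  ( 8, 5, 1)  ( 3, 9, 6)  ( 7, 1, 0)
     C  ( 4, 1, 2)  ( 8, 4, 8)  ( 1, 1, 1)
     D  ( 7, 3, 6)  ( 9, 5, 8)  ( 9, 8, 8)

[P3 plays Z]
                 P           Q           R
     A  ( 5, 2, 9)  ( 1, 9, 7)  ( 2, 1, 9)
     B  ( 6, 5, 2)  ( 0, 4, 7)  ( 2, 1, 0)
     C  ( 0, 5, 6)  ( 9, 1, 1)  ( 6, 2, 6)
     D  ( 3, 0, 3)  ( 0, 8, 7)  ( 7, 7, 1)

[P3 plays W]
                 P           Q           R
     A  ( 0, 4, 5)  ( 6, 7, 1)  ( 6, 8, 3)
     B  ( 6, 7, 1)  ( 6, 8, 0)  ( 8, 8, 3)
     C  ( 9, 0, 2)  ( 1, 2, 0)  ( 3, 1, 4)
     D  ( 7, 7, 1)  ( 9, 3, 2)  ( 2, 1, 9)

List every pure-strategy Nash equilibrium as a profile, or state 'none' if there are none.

(A,P,X): not NE [P2→R gives 7>1; P3→Z gives 9>4]
(A,P,Y): not NE [P1→B gives 8>6; P2→Q gives 6>0; P3→Z gives 9>6]
(A,P,Z): not NE [P1→B gives 6>5; P2→Q gives 9>2]
(A,P,W): not NE [P1→C gives 9>0; P2→R gives 8>4; P3→Z gives 9>5]
(A,Q,X): not NE [P1→C gives 9>5; P3→Z gives 7>6]
(A,Q,Y): not NE [P1→D gives 9>6; P3→Z gives 7>0]
(A,Q,Z): not NE [P1→C gives 9>1]
(A,Q,W): not NE [P1→D gives 9>6; P2→R gives 8>7; P3→Z gives 7>1]
(A,R,X): not NE [P1→C gives 6>0; P3→Z gives 9>4]
(A,R,Y): not NE [P1→D gives 9>7; P2→Q gives 6>2; P3→Z gives 9>7]
(A,R,Z): not NE [P1→D gives 7>2; P2→Q gives 9>1]
(A,R,W): not NE [P1→B gives 8>6; P3→Z gives 9>3]
(B,P,X): not NE [P1→A gives 6>4]
(B,P,Y): not NE [P2→Q gives 9>5; P3→X gives 4>1]
(B,P,Z): not NE [P3→X gives 4>2]
(B,P,W): not NE [P1→C gives 9>6; P2→R gives 8>7; P3→X gives 4>1]
(B,Q,X): not NE [P1→C gives 9>6; P2→P gives 7>4; P3→Z gives 7>4]
(B,Q,Y): not NE [P1→D gives 9>3; P3→Z gives 7>6]
(B,Q,Z): not NE [P1→C gives 9>0; P2→P gives 5>4]
(B,Q,W): not NE [P1→D gives 9>6; P3→Z gives 7>0]
(B,R,X): not NE [P1→C gives 6>4; P2→P gives 7>0; P3→W gives 3>1]
(B,R,Y): not NE [P1→D gives 9>7; P2→Q gives 9>1; P3→W gives 3>0]
(B,R,Z): not NE [P1→D gives 7>2; P2→P gives 5>1; P3→W gives 3>0]
(B,R,W): NE
(C,P,X): not NE [P1→A gives 6>4; P3→Z gives 6>3]
(C,P,Y): not NE [P1→B gives 8>4; P2→Q gives 4>1; P3→Z gives 6>2]
(C,P,Z): not NE [P1→B gives 6>0]
(C,P,W): not NE [P2→Q gives 2>0; P3→Z gives 6>2]
(C,Q,X): not NE [P2→P gives 8>0; P3→Y gives 8>5]
(C,Q,Y): not NE [P1→D gives 9>8]
(C,Q,Z): not NE [P2→P gives 5>1; P3→Y gives 8>1]
(C,Q,W): not NE [P1→D gives 9>1; P3→Y gives 8>0]
(C,R,X): not NE [P2→P gives 8>3]
(C,R,Y): not NE [P1→D gives 9>1; P2→Q gives 4>1; P3→X gives 9>1]
(C,R,Z): not NE [P1→D gives 7>6; P2→P gives 5>2; P3→X gives 9>6]
(C,R,W): not NE [P1→B gives 8>3; P2→Q gives 2>1; P3→X gives 9>4]
(D,P,X): not NE [P1→A gives 6>2; P3→Y gives 6>2]
(D,P,Y): not NE [P1→B gives 8>7; P2→R gives 8>3]
(D,P,Z): not NE [P1→B gives 6>3; P2→Q gives 8>0; P3→Y gives 6>3]
(D,P,W): not NE [P1→C gives 9>7; P3→Y gives 6>1]
(D,Q,X): not NE [P1→C gives 9>0; P2→P gives 9>8]
(D,Q,Y): not NE [P2→R gives 8>5; P3→X gives 9>8]
(D,Q,Z): not NE [P1→C gives 9>0; P3→X gives 9>7]
(D,Q,W): not NE [P2→P gives 7>3; P3→X gives 9>2]
(D,R,X): not NE [P1→C gives 6>0; P2→P gives 9>7; P3→W gives 9>3]
(D,R,Y): not NE [P3→W gives 9>8]
(D,R,Z): not NE [P2→Q gives 8>7; P3→W gives 9>1]
(D,R,W): not NE [P1→B gives 8>2; P2→P gives 7>1]

NE set: (B,R,W)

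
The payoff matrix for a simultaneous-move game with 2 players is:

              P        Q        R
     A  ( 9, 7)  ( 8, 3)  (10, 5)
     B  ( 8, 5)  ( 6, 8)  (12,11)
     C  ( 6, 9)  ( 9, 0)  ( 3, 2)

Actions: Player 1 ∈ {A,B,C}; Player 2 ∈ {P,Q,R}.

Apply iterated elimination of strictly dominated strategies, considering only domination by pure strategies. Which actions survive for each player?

Remaining: P1:{A,B} P2:{P,R}

P2 drop Q (R beats it: A:5>3 B:11>8 C:2>0)
P1 drop C (A beats it: P:9>6 R:10>3)
P1→{A,B} P2→{P,R}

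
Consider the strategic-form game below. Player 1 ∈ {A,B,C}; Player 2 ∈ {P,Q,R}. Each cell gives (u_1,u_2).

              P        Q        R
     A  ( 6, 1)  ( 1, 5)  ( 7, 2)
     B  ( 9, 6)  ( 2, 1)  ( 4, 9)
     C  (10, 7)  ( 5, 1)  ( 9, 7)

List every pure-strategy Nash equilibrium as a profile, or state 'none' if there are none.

PSNE = {(C,P), (C,R)}

(A,P): not NE [P1→C gives 10>6; P2→Q gives 5>1]
(A,Q): not NE [P1→C gives 5>1]
(A,R): not NE [P1→C gives 9>7; P2→Q gives 5>2]
(B,P): not NE [P1→C gives 10>9; P2→R gives 9>6]
(B,Q): not NE [P1→C gives 5>2; P2→R gives 9>1]
(B,R): not NE [P1→C gives 9>4]
(C,P): NE
(C,Q): not NE [P2→R gives 7>1]
(C,R): NE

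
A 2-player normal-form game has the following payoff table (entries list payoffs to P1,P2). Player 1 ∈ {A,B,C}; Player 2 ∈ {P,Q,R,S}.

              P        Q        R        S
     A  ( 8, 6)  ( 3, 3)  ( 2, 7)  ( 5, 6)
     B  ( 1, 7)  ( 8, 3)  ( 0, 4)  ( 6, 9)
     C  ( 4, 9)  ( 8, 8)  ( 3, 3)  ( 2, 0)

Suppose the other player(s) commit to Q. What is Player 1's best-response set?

argmax u_1 = {B,C}

u_1(A vs Q) = 3
u_1(B vs Q) = 8
u_1(C vs Q) = 8
max payoff 8 at {B,C}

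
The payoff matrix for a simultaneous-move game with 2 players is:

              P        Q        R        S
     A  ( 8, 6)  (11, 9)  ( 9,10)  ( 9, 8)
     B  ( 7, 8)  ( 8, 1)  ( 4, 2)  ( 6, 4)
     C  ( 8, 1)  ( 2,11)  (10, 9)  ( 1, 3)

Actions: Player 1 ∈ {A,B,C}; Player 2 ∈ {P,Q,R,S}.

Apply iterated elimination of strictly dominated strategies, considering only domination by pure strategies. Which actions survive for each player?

Remaining: P1:{A,C} P2:{Q,R}

P1 drop B (A beats it: P:8>7 Q:11>8 R:9>4 S:9>6)
P2 drop P (Q beats it: A:9>6 C:11>1)
P2 drop S (Q beats it: A:9>8 C:11>3)
P1→{A,C} P2→{Q,R}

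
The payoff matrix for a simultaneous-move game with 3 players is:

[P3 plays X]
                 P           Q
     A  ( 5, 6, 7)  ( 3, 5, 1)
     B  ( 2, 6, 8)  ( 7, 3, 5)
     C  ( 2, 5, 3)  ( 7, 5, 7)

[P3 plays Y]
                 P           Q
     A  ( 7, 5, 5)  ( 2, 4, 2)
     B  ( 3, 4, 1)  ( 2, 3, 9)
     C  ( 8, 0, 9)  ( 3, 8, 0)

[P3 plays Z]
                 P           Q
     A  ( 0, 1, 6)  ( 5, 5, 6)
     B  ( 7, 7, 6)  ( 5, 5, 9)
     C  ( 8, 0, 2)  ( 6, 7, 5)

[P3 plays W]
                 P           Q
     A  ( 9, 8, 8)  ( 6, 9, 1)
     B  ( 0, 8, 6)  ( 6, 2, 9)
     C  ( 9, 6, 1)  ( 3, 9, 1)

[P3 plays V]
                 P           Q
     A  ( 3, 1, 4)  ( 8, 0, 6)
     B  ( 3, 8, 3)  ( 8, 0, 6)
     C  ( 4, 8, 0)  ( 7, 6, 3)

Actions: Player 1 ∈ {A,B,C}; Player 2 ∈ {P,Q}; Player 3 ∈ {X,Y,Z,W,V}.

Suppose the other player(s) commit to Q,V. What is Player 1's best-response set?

P1 best: {A,B}

u_1(A vs Q,V) = 8
u_1(B vs Q,V) = 8
u_1(C vs Q,V) = 7
max payoff 8 at {A,B}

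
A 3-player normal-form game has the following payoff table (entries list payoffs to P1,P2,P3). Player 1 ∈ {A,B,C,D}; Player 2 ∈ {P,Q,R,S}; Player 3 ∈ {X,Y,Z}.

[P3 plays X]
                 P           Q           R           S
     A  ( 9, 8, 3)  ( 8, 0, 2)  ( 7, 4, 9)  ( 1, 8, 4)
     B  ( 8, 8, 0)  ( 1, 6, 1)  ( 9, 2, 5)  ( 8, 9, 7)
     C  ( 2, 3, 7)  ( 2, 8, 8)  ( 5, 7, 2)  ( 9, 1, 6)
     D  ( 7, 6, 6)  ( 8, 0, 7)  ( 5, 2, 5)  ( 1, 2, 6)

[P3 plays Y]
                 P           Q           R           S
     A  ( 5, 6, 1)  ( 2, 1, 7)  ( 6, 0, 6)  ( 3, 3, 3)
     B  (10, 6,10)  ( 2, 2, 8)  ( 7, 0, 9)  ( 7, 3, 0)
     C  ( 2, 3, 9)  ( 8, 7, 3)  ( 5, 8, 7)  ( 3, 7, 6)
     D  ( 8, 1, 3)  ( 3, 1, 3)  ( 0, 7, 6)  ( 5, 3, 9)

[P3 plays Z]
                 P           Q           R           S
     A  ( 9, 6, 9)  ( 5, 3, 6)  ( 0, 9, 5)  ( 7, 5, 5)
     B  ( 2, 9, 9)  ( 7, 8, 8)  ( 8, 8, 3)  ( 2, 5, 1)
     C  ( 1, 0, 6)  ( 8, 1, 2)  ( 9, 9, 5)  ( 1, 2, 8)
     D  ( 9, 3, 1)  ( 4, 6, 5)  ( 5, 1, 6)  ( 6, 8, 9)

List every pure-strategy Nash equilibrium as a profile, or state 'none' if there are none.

PSNE = {(B,P,Y)}

(A,P,X): not NE [P3→Z gives 9>3]
(A,P,Y): not NE [P1→B gives 10>5; P3→Z gives 9>1]
(A,P,Z): not NE [P2→R gives 9>6]
(A,Q,X): not NE [P2→S gives 8>0; P3→Y gives 7>2]
(A,Q,Y): not NE [P1→C gives 8>2; P2→P gives 6>1]
(A,Q,Z): not NE [P1→C gives 8>5; P2→R gives 9>3; P3→Y gives 7>6]
(A,R,X): not NE [P1→B gives 9>7; P2→S gives 8>4]
(A,R,Y): not NE [P1→B gives 7>6; P2→P gives 6>0; P3→X gives 9>6]
(A,R,Z): not NE [P1→C gives 9>0; P3→X gives 9>5]
(A,S,X): not NE [P1→C gives 9>1; P3→Z gives 5>4]
(A,S,Y): not NE [P1→B gives 7>3; P2→P gives 6>3; P3→Z gives 5>3]
(A,S,Z): not NE [P2→R gives 9>5]
(B,P,X): not NE [P1→A gives 9>8; P2→S gives 9>8; P3→Y gives 10>0]
(B,P,Y): NE
(B,P,Z): not NE [P1→D gives 9>2; P3→Y gives 10>9]
(B,Q,X): not NE [P1→D gives 8>1; P2→S gives 9>6; P3→Z gives 8>1]
(B,Q,Y): not NE [P1→C gives 8>2; P2→P gives 6>2]
(B,Q,Z): not NE [P1→C gives 8>7; P2→P gives 9>8]
(B,R,X): not NE [P2→S gives 9>2; P3→Y gives 9>5]
(B,R,Y): not NE [P2→P gives 6>0]
(B,R,Z): not NE [P1→C gives 9>8; P2→P gives 9>8; P3→Y gives 9>3]
(B,S,X): not NE [P1→C gives 9>8]
(B,S,Y): not NE [P2→P gives 6>3; P3→X gives 7>0]
(B,S,Z): not NE [P1→A gives 7>2; P2→P gives 9>5; P3→X gives 7>1]
(C,P,X): not NE [P1→A gives 9>2; P2→Q gives 8>3; P3→Y gives 9>7]
(C,P,Y): not NE [P1→B gives 10>2; P2→R gives 8>3]
(C,P,Z): not NE [P1→D gives 9>1; P2→R gives 9>0; P3→Y gives 9>6]
(C,Q,X): not NE [P1→D gives 8>2]
(C,Q,Y): not NE [P2→R gives 8>7; P3→X gives 8>3]
(C,Q,Z): not NE [P2→R gives 9>1; P3→X gives 8>2]
(C,R,X): not NE [P1→B gives 9>5; P2→Q gives 8>7; P3→Y gives 7>2]
(C,R,Y): not NE [P1→B gives 7>5]
(C,R,Z): not NE [P3→Y gives 7>5]
(C,S,X): not NE [P2→Q gives 8>1; P3→Z gives 8>6]
(C,S,Y): not NE [P1→B gives 7>3; P2→R gives 8>7; P3→Z gives 8>6]
(C,S,Z): not NE [P1→A gives 7>1; P2→R gives 9>2]
(D,P,X): not NE [P1→A gives 9>7]
(D,P,Y): not NE [P1→B gives 10>8; P2→R gives 7>1; P3→X gives 6>3]
(D,P,Z): not NE [P2→S gives 8>3; P3→X gives 6>1]
(D,Q,X): not NE [P2→P gives 6>0]
(D,Q,Y): not NE [P1→C gives 8>3; P2→R gives 7>1; P3→X gives 7>3]
(D,Q,Z): not NE [P1→C gives 8>4; P2→S gives 8>6; P3→X gives 7>5]
(D,R,X): not NE [P1→B gives 9>5; P2→P gives 6>2; P3→Z gives 6>5]
(D,R,Y): not NE [P1→B gives 7>0]
(D,R,Z): not NE [P1→C gives 9>5; P2→S gives 8>1]
(D,S,X): not NE [P1→C gives 9>1; P2→P gives 6>2; P3→Z gives 9>6]
(D,S,Y): not NE [P1→B gives 7>5; P2→R gives 7>3]
(D,S,Z): not NE [P1→A gives 7>6]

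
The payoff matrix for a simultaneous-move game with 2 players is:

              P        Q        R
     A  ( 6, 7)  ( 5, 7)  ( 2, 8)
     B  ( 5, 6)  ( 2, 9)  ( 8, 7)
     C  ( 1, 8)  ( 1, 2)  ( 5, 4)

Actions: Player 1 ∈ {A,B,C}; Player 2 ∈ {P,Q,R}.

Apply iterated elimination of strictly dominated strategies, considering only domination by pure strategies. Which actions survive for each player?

P1 drop C (B beats it: P:5>1 Q:2>1 R:8>5)
P2 drop P (R beats it: A:8>7 B:7>6)
P1→{A,B} P2→{Q,R}

Remaining: P1:{A,B} P2:{Q,R}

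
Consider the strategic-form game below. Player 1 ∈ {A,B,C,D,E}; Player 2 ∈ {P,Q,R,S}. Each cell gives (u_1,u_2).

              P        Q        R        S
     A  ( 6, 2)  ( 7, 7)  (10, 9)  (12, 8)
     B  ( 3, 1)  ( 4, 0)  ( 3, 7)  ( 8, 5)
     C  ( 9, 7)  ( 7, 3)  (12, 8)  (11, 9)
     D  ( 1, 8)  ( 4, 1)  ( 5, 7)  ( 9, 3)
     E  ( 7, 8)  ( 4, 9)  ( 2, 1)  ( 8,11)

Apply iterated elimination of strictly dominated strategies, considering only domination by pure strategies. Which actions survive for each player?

P1 drop B (A beats it: P:6>3 Q:7>4 R:10>3 S:12>8)
P1 drop D (A beats it: P:6>1 Q:7>4 R:10>5 S:12>9)
P1 drop E (C beats it: P:9>7 Q:7>4 R:12>2 S:11>8)
P2 drop P (R beats it: A:9>2 C:8>7)
P2 drop Q (R beats it: A:9>7 C:8>3)
P1→{A,C} P2→{R,S}

Remaining: P1:{A,C} P2:{R,S}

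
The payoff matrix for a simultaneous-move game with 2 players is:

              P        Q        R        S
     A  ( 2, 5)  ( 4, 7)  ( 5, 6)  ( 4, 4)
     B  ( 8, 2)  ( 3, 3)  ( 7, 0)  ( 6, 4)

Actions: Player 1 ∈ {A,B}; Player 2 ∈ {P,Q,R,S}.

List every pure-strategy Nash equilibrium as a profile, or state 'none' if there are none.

NE set: (A,Q), (B,S)

(A,P): not NE [P1→B gives 8>2; P2→Q gives 7>5]
(A,Q): NE
(A,R): not NE [P1→B gives 7>5; P2→Q gives 7>6]
(A,S): not NE [P1→B gives 6>4; P2→Q gives 7>4]
(B,P): not NE [P2→S gives 4>2]
(B,Q): not NE [P1→A gives 4>3; P2→S gives 4>3]
(B,R): not NE [P2→S gives 4>0]
(B,S): NE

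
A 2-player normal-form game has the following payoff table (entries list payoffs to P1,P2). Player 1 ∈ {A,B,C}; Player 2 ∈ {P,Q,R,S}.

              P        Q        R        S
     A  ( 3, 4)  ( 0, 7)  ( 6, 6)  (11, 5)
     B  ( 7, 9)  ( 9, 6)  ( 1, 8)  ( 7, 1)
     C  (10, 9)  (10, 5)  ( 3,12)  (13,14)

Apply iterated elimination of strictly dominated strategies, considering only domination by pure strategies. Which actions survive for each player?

IESDS → P1:{A,C} P2:{Q,R,S}

P1 drop B (C beats it: P:10>7 Q:10>9 R:3>1 S:13>7)
P2 drop P (R beats it: A:6>4 C:12>9)
P1→{A,C} P2→{Q,R,S}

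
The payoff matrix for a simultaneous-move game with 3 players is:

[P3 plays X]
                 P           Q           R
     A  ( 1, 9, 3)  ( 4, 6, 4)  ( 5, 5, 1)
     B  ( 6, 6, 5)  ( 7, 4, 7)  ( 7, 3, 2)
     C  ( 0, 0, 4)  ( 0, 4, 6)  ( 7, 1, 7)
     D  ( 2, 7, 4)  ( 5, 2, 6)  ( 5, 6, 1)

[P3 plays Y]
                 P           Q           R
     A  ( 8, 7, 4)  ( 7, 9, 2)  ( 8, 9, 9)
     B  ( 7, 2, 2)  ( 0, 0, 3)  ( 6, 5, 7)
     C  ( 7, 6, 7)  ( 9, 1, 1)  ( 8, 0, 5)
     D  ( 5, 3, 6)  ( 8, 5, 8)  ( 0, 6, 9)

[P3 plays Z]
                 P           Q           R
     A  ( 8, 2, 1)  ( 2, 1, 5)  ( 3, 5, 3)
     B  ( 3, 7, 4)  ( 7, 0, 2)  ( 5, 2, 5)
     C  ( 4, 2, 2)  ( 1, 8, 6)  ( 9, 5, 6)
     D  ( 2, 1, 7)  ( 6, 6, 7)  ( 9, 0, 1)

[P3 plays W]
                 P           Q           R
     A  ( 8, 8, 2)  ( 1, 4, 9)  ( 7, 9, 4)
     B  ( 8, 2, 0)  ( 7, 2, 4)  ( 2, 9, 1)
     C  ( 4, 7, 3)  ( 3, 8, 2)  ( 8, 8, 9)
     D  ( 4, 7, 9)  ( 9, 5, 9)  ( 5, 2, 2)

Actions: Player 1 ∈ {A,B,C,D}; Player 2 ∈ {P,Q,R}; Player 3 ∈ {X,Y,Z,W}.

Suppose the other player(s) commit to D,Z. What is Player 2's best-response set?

P2 best: {Q}

u_2(P vs D,Z) = 1
u_2(Q vs D,Z) = 6
u_2(R vs D,Z) = 0
max payoff 6 at {Q}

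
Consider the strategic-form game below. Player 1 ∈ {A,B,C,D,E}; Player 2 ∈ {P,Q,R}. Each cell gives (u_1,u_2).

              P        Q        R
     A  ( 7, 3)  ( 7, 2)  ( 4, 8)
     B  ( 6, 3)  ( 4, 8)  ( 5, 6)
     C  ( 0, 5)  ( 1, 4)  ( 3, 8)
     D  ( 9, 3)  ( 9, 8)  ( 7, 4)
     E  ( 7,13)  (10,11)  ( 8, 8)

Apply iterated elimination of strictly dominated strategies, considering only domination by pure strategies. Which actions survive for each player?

Remaining: P1:{D,E} P2:{P,Q}

P1 drop A (D beats it: P:9>7 Q:9>7 R:7>4)
P1 drop B (D beats it: P:9>6 Q:9>4 R:7>5)
P1 drop C (D beats it: P:9>0 Q:9>1 R:7>3)
P2 drop R (Q beats it: D:8>4 E:11>8)
P1→{D,E} P2→{P,Q}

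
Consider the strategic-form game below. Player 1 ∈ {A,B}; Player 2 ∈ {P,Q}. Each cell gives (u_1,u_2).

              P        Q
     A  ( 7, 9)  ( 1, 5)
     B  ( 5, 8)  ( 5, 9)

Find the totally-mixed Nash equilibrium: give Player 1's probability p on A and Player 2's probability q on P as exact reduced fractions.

P1 indiff ⇒ q·7+(1-q)·1 = q·5+(1-q)·5 ⇒ q(2) = (1-q)(4) ⇒ q = 2/3
P2 indiff ⇒ p·9+(1-p)·8 = p·5+(1-p)·9 ⇒ p(4) = (1-p)(1) ⇒ p = 1/5

(p,q) = (1/5, 2/3)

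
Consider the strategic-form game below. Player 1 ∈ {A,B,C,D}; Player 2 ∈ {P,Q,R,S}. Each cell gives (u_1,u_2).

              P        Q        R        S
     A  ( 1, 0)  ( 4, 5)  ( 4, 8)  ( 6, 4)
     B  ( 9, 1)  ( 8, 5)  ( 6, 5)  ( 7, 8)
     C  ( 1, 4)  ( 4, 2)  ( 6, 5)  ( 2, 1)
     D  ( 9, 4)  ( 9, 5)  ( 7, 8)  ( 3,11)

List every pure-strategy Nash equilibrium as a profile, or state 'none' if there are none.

NE set: (B,S)

(A,P): not NE [P1→D gives 9>1; P2→R gives 8>0]
(A,Q): not NE [P1→D gives 9>4; P2→R gives 8>5]
(A,R): not NE [P1→D gives 7>4]
(A,S): not NE [P1→B gives 7>6; P2→R gives 8>4]
(B,P): not NE [P2→S gives 8>1]
(B,Q): not NE [P1→D gives 9>8; P2→S gives 8>5]
(B,R): not NE [P1→D gives 7>6; P2→S gives 8>5]
(B,S): NE
(C,P): not NE [P1→D gives 9>1; P2→R gives 5>4]
(C,Q): not NE [P1→D gives 9>4; P2→R gives 5>2]
(C,R): not NE [P1→D gives 7>6]
(C,S): not NE [P1→B gives 7>2; P2→R gives 5>1]
(D,P): not NE [P2→S gives 11>4]
(D,Q): not NE [P2→S gives 11>5]
(D,R): not NE [P2→S gives 11>8]
(D,S): not NE [P1→B gives 7>3]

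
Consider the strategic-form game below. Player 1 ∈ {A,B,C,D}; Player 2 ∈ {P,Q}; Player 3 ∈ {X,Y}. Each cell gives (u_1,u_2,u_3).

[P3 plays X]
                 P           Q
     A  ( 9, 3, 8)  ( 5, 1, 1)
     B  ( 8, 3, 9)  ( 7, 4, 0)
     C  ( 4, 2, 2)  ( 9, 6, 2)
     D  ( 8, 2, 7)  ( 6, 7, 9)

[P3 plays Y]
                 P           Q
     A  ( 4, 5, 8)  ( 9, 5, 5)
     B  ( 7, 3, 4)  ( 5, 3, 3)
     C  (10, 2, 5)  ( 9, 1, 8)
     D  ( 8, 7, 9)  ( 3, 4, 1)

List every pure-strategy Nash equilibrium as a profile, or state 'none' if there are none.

(A,P,X): NE
(A,P,Y): not NE [P1→C gives 10>4]
(A,Q,X): not NE [P1→C gives 9>5; P2→P gives 3>1; P3→Y gives 5>1]
(A,Q,Y): NE
(B,P,X): not NE [P1→A gives 9>8; P2→Q gives 4>3]
(B,P,Y): not NE [P1→C gives 10>7; P3→X gives 9>4]
(B,Q,X): not NE [P1→C gives 9>7; P3→Y gives 3>0]
(B,Q,Y): not NE [P1→C gives 9>5]
(C,P,X): not NE [P1→A gives 9>4; P2→Q gives 6>2; P3→Y gives 5>2]
(C,P,Y): NE
(C,Q,X): not NE [P3→Y gives 8>2]
(C,Q,Y): not NE [P2→P gives 2>1]
(D,P,X): not NE [P1→A gives 9>8; P2→Q gives 7>2; P3→Y gives 9>7]
(D,P,Y): not NE [P1→C gives 10>8]
(D,Q,X): not NE [P1→C gives 9>6]
(D,Q,Y): not NE [P1→C gives 9>3; P2→P gives 7>4; P3→X gives 9>1]

PSNE = {(A,P,X), (A,Q,Y), (C,P,Y)}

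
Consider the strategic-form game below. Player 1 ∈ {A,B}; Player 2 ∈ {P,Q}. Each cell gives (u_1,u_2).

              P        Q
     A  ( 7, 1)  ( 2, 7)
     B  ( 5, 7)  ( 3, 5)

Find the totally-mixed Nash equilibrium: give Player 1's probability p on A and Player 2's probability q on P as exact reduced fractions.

P1 indiff ⇒ q·7+(1-q)·2 = q·5+(1-q)·3 ⇒ q(2) = (1-q)(1) ⇒ q = 1/3
P2 indiff ⇒ p·1+(1-p)·7 = p·7+(1-p)·5 ⇒ p(-6) = (1-p)(-2) ⇒ p = 1/4

P1 mixes 1/4 on A; P2 mixes 1/3 on P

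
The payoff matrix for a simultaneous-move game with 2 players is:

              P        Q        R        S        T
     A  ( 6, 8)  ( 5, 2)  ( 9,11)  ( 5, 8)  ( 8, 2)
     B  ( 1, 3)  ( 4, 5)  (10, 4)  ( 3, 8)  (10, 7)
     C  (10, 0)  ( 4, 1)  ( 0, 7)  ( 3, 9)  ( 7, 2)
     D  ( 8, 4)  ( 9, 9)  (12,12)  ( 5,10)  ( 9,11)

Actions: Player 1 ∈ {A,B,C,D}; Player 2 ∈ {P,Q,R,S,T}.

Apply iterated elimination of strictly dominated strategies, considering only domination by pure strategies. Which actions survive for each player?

Remaining: P1:{A,B,D} P2:{R,S,T}

P2 drop P (R beats it: A:11>8 B:4>3 C:7>0 D:12>4)
P1 drop C (A beats it: Q:5>4 R:9>0 S:5>3 T:8>7)
P2 drop Q (S beats it: A:8>2 B:8>5 D:10>9)
P1→{A,B,D} P2→{R,S,T}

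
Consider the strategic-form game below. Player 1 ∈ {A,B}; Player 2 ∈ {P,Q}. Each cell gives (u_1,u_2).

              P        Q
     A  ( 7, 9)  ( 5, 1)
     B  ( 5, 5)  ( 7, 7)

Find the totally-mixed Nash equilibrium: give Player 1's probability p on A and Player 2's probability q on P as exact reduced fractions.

P1 indiff ⇒ q·7+(1-q)·5 = q·5+(1-q)·7 ⇒ q(2) = (1-q)(2) ⇒ q = 1/2
P2 indiff ⇒ p·9+(1-p)·5 = p·1+(1-p)·7 ⇒ p(8) = (1-p)(2) ⇒ p = 1/5

p=1/5, q=1/2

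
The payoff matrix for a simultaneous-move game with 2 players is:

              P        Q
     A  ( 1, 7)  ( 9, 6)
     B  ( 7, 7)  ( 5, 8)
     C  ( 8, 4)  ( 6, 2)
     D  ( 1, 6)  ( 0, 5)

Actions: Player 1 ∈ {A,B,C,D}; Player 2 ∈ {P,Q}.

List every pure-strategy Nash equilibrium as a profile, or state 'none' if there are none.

Nash profiles: (C,P)

(A,P): not NE [P1→C gives 8>1]
(A,Q): not NE [P2→P gives 7>6]
(B,P): not NE [P1→C gives 8>7; P2→Q gives 8>7]
(B,Q): not NE [P1→A gives 9>5]
(C,P): NE
(C,Q): not NE [P1→A gives 9>6; P2→P gives 4>2]
(D,P): not NE [P1→C gives 8>1]
(D,Q): not NE [P1→A gives 9>0; P2→P gives 6>5]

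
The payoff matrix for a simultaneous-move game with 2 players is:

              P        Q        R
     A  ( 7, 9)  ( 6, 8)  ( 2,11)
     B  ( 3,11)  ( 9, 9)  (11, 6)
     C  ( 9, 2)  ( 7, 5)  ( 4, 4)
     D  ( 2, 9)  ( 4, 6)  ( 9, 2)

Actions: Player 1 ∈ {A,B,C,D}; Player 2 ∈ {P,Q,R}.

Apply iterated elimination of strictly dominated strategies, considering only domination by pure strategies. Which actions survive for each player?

P1 drop A (C beats it: P:9>7 Q:7>6 R:4>2)
P1 drop D (B beats it: P:3>2 Q:9>4 R:11>9)
P2 drop R (Q beats it: B:9>6 C:5>4)
P1→{B,C} P2→{P,Q}

Survivors P1:{B,C} P2:{P,Q}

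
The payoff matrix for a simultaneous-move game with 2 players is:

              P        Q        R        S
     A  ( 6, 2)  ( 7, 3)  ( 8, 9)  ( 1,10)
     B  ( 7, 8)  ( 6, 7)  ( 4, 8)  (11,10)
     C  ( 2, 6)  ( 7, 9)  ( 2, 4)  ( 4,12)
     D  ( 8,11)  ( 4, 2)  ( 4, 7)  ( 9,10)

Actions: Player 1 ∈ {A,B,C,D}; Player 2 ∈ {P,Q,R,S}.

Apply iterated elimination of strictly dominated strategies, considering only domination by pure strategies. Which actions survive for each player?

P2 drop Q (S beats it: A:10>3 B:10>7 C:12>9 D:10>2)
P1 drop C (B beats it: P:7>2 R:4>2 S:11>4)
P2 drop R (S beats it: A:10>9 B:10>8 D:10>7)
P1 drop A (B beats it: P:7>6 S:11>1)
P1→{B,D} P2→{P,S}

Survivors P1:{B,D} P2:{P,S}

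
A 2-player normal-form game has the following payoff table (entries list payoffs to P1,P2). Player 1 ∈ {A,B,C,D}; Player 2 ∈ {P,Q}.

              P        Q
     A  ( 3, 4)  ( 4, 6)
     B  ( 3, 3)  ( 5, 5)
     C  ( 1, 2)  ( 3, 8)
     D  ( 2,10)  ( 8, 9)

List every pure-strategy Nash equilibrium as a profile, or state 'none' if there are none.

Equilibria: none

(A,P): not NE [P2→Q gives 6>4]
(A,Q): not NE [P1→D gives 8>4]
(B,P): not NE [P2→Q gives 5>3]
(B,Q): not NE [P1→D gives 8>5]
(C,P): not NE [P1→B gives 3>1; P2→Q gives 8>2]
(C,Q): not NE [P1→D gives 8>3]
(D,P): not NE [P1→B gives 3>2]
(D,Q): not NE [P2→P gives 10>9]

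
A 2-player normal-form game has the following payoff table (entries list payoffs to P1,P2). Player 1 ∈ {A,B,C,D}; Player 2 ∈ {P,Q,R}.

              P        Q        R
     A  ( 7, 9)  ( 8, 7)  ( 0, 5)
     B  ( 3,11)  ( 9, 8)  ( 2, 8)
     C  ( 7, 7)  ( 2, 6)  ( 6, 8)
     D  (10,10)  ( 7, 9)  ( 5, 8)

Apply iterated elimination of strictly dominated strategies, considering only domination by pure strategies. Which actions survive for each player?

Remaining: P1:{C,D} P2:{P,R}

P2 drop Q (P beats it: A:9>7 B:11>8 C:7>6 D:10>9)
P1 drop A (D beats it: P:10>7 R:5>0)
P1 drop B (C beats it: P:7>3 R:6>2)
P1→{C,D} P2→{P,R}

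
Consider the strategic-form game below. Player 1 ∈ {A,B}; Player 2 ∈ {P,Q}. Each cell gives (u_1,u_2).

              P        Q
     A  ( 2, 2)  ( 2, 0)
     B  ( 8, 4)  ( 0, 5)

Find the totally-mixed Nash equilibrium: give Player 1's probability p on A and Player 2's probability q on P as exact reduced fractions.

P1 indiff ⇒ q·2+(1-q)·2 = q·8+(1-q)·0 ⇒ q(-6) = (1-q)(-2) ⇒ q = 1/4
P2 indiff ⇒ p·2+(1-p)·4 = p·0+(1-p)·5 ⇒ p(2) = (1-p)(1) ⇒ p = 1/3

(p,q) = (1/3, 1/4)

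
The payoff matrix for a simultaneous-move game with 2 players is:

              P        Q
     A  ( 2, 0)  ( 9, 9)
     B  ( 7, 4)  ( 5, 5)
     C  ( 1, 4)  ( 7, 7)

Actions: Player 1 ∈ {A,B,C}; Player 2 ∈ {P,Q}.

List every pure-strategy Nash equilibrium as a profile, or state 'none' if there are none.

(A,P): not NE [P1→B gives 7>2; P2→Q gives 9>0]
(A,Q): NE
(B,P): not NE [P2→Q gives 5>4]
(B,Q): not NE [P1→A gives 9>5]
(C,P): not NE [P1→B gives 7>1; P2→Q gives 7>4]
(C,Q): not NE [P1→A gives 9>7]

NE set: (A,Q)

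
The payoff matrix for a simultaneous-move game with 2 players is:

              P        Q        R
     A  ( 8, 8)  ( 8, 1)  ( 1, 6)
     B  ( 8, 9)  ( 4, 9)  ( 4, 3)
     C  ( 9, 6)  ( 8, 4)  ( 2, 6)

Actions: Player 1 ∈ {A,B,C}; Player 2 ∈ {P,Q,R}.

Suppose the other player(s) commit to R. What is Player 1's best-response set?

BR_1 = {B}

u_1(A vs R) = 1
u_1(B vs R) = 4
u_1(C vs R) = 2
max payoff 4 at {B}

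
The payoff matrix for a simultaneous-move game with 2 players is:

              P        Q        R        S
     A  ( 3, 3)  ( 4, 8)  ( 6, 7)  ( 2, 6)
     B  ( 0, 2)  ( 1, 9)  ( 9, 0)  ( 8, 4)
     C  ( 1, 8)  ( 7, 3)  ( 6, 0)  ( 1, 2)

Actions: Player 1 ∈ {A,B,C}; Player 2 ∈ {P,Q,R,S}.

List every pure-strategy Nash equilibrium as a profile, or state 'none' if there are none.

Equilibria: none

(A,P): not NE [P2→Q gives 8>3]
(A,Q): not NE [P1→C gives 7>4]
(A,R): not NE [P1→B gives 9>6; P2→Q gives 8>7]
(A,S): not NE [P1→B gives 8>2; P2→Q gives 8>6]
(B,P): not NE [P1→A gives 3>0; P2→Q gives 9>2]
(B,Q): not NE [P1→C gives 7>1]
(B,R): not NE [P2→Q gives 9>0]
(B,S): not NE [P2→Q gives 9>4]
(C,P): not NE [P1→A gives 3>1]
(C,Q): not NE [P2→P gives 8>3]
(C,R): not NE [P1→B gives 9>6; P2→P gives 8>0]
(C,S): not NE [P1→B gives 8>1; P2→P gives 8>2]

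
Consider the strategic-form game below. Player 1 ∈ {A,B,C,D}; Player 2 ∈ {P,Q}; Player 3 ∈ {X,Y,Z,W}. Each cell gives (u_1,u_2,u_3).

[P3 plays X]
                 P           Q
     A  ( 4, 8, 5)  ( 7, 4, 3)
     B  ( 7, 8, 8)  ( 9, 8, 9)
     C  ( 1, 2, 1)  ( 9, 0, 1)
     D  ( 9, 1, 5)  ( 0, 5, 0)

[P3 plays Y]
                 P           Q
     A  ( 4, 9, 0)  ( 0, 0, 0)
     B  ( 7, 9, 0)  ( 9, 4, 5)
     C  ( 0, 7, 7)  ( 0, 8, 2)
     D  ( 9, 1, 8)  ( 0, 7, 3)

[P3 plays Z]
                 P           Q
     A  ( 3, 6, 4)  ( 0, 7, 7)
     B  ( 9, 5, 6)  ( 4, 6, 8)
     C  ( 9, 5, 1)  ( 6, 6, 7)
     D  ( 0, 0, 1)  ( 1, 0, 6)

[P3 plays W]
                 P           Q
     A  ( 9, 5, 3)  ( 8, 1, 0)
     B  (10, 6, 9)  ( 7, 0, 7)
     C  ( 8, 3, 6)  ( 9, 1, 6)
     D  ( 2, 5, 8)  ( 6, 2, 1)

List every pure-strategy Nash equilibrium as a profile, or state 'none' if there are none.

(A,P,X): not NE [P1→D gives 9>4]
(A,P,Y): not NE [P1→D gives 9>4; P3→X gives 5>0]
(A,P,Z): not NE [P1→C gives 9>3; P2→Q gives 7>6; P3→X gives 5>4]
(A,P,W): not NE [P1→B gives 10>9; P3→X gives 5>3]
(A,Q,X): not NE [P1→C gives 9>7; P2→P gives 8>4; P3→Z gives 7>3]
(A,Q,Y): not NE [P1→B gives 9>0; P2→P gives 9>0; P3→Z gives 7>0]
(A,Q,Z): not NE [P1→C gives 6>0]
(A,Q,W): not NE [P1→C gives 9>8; P2→P gives 5>1; P3→Z gives 7>0]
(B,P,X): not NE [P1→D gives 9>7; P3→W gives 9>8]
(B,P,Y): not NE [P1→D gives 9>7; P3→W gives 9>0]
(B,P,Z): not NE [P2→Q gives 6>5; P3→W gives 9>6]
(B,P,W): NE
(B,Q,X): NE
(B,Q,Y): not NE [P2→P gives 9>4; P3→X gives 9>5]
(B,Q,Z): not NE [P1→C gives 6>4; P3→X gives 9>8]
(B,Q,W): not NE [P1→C gives 9>7; P2→P gives 6>0; P3→X gives 9>7]
(C,P,X): not NE [P1→D gives 9>1; P3→Y gives 7>1]
(C,P,Y): not NE [P1→D gives 9>0; P2→Q gives 8>7]
(C,P,Z): not NE [P2→Q gives 6>5; P3→Y gives 7>1]
(C,P,W): not NE [P1→B gives 10>8; P3→Y gives 7>6]
(C,Q,X): not NE [P2→P gives 2>0; P3→Z gives 7>1]
(C,Q,Y): not NE [P1→B gives 9>0; P3→Z gives 7>2]
(C,Q,Z): NE
(C,Q,W): not NE [P2→P gives 3>1; P3→Z gives 7>6]
(D,P,X): not NE [P2→Q gives 5>1; P3→W gives 8>5]
(D,P,Y): not NE [P2→Q gives 7>1]
(D,P,Z): not NE [P1→C gives 9>0; P3→W gives 8>1]
(D,P,W): not NE [P1→B gives 10>2]
(D,Q,X): not NE [P1→C gives 9>0; P3→Z gives 6>0]
(D,Q,Y): not NE [P1→B gives 9>0; P3→Z gives 6>3]
(D,Q,Z): not NE [P1→C gives 6>1]
(D,Q,W): not NE [P1→C gives 9>6; P2→P gives 5>2; P3→Z gives 6>1]

NE set: (B,P,W), (B,Q,X), (C,Q,Z)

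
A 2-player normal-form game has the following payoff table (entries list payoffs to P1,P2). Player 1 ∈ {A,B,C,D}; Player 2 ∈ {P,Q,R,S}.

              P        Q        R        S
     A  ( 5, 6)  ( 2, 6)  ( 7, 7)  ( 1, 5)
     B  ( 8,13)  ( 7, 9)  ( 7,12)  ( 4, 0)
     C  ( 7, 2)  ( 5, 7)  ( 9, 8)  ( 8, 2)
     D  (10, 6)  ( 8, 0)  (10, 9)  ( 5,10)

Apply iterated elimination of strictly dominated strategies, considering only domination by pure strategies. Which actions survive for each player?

P1 drop A (C beats it: P:7>5 Q:5>2 R:9>7 S:8>1)
P1 drop B (D beats it: P:10>8 Q:8>7 R:10>7 S:5>4)
P2 drop P (R beats it: C:8>2 D:9>6)
P2 drop Q (R beats it: C:8>7 D:9>0)
P1→{C,D} P2→{R,S}

IESDS → P1:{C,D} P2:{R,S}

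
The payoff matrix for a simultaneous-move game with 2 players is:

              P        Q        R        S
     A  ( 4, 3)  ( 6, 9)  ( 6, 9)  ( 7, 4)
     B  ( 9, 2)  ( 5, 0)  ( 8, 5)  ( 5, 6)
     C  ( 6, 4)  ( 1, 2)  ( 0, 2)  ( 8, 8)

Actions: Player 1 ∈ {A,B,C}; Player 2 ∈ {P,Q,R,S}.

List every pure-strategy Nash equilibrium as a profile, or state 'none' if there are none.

(A,P): not NE [P1→B gives 9>4; P2→R gives 9>3]
(A,Q): NE
(A,R): not NE [P1→B gives 8>6]
(A,S): not NE [P1→C gives 8>7; P2→R gives 9>4]
(B,P): not NE [P2→S gives 6>2]
(B,Q): not NE [P1→A gives 6>5; P2→S gives 6>0]
(B,R): not NE [P2→S gives 6>5]
(B,S): not NE [P1→C gives 8>5]
(C,P): not NE [P1→B gives 9>6; P2→S gives 8>4]
(C,Q): not NE [P1→A gives 6>1; P2→S gives 8>2]
(C,R): not NE [P1→B gives 8>0; P2→S gives 8>2]
(C,S): NE

Nash profiles: (A,Q), (C,S)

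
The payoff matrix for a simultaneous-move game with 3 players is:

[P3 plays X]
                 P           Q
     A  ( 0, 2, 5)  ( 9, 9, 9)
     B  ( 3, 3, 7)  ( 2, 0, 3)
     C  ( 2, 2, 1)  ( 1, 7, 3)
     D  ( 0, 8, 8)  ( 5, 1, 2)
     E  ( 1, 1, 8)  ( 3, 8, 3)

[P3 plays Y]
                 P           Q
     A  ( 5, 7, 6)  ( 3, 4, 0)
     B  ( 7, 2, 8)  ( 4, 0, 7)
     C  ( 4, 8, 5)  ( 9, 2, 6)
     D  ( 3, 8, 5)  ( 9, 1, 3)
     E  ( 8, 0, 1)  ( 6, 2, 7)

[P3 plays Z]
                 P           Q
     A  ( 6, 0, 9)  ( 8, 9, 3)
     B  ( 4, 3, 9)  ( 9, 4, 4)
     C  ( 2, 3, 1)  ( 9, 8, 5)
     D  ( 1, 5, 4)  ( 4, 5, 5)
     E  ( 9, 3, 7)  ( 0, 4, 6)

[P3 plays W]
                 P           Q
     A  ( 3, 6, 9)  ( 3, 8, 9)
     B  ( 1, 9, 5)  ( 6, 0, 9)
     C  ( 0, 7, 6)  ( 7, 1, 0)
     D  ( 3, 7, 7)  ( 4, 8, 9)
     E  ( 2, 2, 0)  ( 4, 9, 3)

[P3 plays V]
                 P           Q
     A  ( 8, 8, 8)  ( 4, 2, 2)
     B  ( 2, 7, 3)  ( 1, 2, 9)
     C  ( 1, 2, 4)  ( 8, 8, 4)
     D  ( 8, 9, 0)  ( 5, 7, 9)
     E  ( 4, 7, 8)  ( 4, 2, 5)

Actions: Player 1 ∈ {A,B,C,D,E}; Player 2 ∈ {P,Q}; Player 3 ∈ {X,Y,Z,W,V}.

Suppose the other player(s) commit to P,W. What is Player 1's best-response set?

BR_1 = {A,D}

u_1(A vs P,W) = 3
u_1(B vs P,W) = 1
u_1(C vs P,W) = 0
u_1(D vs P,W) = 3
u_1(E vs P,W) = 2
max payoff 3 at {A,D}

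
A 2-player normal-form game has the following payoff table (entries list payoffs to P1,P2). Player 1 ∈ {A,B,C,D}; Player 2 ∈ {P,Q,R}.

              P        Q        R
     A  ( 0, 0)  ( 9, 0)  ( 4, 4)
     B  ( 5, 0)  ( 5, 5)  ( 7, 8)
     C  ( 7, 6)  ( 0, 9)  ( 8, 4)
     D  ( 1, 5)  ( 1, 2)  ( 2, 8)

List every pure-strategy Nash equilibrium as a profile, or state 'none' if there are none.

(A,P): not NE [P1→C gives 7>0; P2→R gives 4>0]
(A,Q): not NE [P2→R gives 4>0]
(A,R): not NE [P1→C gives 8>4]
(B,P): not NE [P1→C gives 7>5; P2→R gives 8>0]
(B,Q): not NE [P1→A gives 9>5; P2→R gives 8>5]
(B,R): not NE [P1→C gives 8>7]
(C,P): not NE [P2→Q gives 9>6]
(C,Q): not NE [P1→A gives 9>0]
(C,R): not NE [P2→Q gives 9>4]
(D,P): not NE [P1→C gives 7>1; P2→R gives 8>5]
(D,Q): not NE [P1→A gives 9>1; P2→R gives 8>2]
(D,R): not NE [P1→C gives 8>2]

PSNE: ∅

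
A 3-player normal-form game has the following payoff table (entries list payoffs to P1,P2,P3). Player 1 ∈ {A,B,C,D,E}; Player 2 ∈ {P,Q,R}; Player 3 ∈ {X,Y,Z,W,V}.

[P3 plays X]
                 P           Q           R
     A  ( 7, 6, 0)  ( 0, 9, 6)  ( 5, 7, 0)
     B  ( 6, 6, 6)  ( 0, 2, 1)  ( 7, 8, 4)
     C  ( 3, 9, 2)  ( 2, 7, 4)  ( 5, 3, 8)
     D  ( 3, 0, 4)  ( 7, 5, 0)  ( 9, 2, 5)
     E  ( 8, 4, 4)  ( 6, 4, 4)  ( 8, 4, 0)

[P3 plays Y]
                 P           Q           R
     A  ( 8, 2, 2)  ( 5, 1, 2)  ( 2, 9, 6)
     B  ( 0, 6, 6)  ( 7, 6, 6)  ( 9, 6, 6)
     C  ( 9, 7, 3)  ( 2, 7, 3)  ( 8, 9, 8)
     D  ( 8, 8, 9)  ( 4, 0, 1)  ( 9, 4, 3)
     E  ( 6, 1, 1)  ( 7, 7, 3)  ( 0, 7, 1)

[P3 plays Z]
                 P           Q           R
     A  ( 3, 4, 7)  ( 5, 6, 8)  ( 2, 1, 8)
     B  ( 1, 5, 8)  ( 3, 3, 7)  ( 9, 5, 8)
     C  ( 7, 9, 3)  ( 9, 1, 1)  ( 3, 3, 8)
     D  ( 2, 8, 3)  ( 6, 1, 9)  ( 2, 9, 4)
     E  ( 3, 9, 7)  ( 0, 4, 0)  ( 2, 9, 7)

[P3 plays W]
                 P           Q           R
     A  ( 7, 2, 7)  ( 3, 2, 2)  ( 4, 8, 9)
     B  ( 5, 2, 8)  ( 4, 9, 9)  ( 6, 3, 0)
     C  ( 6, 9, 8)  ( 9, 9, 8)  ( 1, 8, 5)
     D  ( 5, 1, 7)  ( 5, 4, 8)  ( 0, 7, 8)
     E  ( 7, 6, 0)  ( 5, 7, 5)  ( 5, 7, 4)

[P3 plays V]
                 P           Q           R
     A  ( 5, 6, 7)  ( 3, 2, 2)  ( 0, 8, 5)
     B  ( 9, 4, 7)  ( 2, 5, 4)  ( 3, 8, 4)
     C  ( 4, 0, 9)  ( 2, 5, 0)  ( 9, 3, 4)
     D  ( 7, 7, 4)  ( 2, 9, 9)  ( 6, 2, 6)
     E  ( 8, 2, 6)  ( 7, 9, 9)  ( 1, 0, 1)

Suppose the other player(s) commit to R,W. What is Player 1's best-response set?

u_1(A vs R,W) = 4
u_1(B vs R,W) = 6
u_1(C vs R,W) = 1
u_1(D vs R,W) = 0
u_1(E vs R,W) = 5
max payoff 6 at {B}

BR_1 = {B}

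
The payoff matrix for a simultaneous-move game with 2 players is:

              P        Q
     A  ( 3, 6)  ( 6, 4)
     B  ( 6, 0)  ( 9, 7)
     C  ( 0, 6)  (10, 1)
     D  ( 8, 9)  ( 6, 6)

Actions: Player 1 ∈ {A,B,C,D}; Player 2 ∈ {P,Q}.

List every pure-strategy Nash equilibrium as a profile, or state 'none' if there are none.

NE set: (D,P)

(A,P): not NE [P1→D gives 8>3]
(A,Q): not NE [P1→C gives 10>6; P2→P gives 6>4]
(B,P): not NE [P1→D gives 8>6; P2→Q gives 7>0]
(B,Q): not NE [P1→C gives 10>9]
(C,P): not NE [P1→D gives 8>0]
(C,Q): not NE [P2→P gives 6>1]
(D,P): NE
(D,Q): not NE [P1→C gives 10>6; P2→P gives 9>6]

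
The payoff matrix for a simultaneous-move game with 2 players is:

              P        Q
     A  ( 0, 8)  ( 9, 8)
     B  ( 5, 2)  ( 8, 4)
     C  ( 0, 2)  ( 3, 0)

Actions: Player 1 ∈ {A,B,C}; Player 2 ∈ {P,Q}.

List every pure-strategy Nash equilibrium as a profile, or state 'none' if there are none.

(A,P): not NE [P1→B gives 5>0]
(A,Q): NE
(B,P): not NE [P2→Q gives 4>2]
(B,Q): not NE [P1→A gives 9>8]
(C,P): not NE [P1→B gives 5>0]
(C,Q): not NE [P1→A gives 9>3; P2→P gives 2>0]

NE set: (A,Q)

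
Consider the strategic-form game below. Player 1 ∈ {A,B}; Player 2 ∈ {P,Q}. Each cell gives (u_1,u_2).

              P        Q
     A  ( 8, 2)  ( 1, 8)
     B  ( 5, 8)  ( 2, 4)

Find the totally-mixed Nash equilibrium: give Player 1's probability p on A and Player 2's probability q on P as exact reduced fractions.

p=2/5, q=1/4

P1 indiff ⇒ q·8+(1-q)·1 = q·5+(1-q)·2 ⇒ q(3) = (1-q)(1) ⇒ q = 1/4
P2 indiff ⇒ p·2+(1-p)·8 = p·8+(1-p)·4 ⇒ p(-6) = (1-p)(-4) ⇒ p = 2/5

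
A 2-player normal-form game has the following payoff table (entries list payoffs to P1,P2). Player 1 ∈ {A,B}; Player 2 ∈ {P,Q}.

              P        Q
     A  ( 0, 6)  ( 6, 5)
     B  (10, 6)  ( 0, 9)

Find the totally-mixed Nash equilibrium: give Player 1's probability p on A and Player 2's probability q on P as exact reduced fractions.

P1 indiff ⇒ q·0+(1-q)·6 = q·10+(1-q)·0 ⇒ q(-10) = (1-q)(-6) ⇒ q = 3/8
P2 indiff ⇒ p·6+(1-p)·6 = p·5+(1-p)·9 ⇒ p(1) = (1-p)(3) ⇒ p = 3/4

p=3/4, q=3/8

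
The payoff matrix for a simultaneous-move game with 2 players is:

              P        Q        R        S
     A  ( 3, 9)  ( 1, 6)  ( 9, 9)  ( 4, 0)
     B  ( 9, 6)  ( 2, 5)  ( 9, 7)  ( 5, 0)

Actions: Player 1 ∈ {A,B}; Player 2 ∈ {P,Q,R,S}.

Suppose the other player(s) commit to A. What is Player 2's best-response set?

P2 best: {P,R}

u_2(P vs A) = 9
u_2(Q vs A) = 6
u_2(R vs A) = 9
u_2(S vs A) = 0
max payoff 9 at {P,R}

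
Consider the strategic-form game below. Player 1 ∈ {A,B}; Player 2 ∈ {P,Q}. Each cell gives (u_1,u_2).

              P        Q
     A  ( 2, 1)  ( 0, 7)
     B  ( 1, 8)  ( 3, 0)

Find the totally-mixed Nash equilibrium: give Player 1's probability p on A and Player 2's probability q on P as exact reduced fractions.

P1 indiff ⇒ q·2+(1-q)·0 = q·1+(1-q)·3 ⇒ q(1) = (1-q)(3) ⇒ q = 3/4
P2 indiff ⇒ p·1+(1-p)·8 = p·7+(1-p)·0 ⇒ p(-6) = (1-p)(-8) ⇒ p = 4/7

(p,q) = (4/7, 3/4)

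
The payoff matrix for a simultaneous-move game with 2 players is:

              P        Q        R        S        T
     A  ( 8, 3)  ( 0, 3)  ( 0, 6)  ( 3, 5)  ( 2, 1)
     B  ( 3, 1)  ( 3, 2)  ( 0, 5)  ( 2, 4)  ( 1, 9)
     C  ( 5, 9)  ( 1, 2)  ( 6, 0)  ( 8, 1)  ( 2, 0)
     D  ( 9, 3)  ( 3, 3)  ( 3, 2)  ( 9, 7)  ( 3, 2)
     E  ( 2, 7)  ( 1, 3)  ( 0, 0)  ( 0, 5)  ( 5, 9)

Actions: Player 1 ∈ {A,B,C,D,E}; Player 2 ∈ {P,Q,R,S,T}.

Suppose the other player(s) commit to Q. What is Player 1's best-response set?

u_1(A vs Q) = 0
u_1(B vs Q) = 3
u_1(C vs Q) = 1
u_1(D vs Q) = 3
u_1(E vs Q) = 1
max payoff 3 at {B,D}

argmax u_1 = {B,D}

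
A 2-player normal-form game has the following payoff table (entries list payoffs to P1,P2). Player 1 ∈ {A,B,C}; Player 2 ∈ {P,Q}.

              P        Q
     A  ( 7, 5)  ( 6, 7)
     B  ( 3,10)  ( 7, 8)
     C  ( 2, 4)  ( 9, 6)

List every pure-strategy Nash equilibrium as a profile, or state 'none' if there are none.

Nash profiles: (C,Q)

(A,P): not NE [P2→Q gives 7>5]
(A,Q): not NE [P1→C gives 9>6]
(B,P): not NE [P1→A gives 7>3]
(B,Q): not NE [P1→C gives 9>7; P2→P gives 10>8]
(C,P): not NE [P1→A gives 7>2; P2→Q gives 6>4]
(C,Q): NE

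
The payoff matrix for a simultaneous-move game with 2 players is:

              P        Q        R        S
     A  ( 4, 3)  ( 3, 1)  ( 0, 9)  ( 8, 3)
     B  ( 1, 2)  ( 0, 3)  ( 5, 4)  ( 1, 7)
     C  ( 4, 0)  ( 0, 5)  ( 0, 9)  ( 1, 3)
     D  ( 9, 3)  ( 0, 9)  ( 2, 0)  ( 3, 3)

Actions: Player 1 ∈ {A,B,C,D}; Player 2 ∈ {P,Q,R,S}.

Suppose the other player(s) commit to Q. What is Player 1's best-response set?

u_1(A vs Q) = 3
u_1(B vs Q) = 0
u_1(C vs Q) = 0
u_1(D vs Q) = 0
max payoff 3 at {A}

argmax u_1 = {A}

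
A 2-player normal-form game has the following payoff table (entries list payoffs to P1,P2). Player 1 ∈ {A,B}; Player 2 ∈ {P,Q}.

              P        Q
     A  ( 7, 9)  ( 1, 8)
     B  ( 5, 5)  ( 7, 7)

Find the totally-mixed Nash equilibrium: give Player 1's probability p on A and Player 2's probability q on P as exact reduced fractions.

p=2/3, q=3/4

P1 indiff ⇒ q·7+(1-q)·1 = q·5+(1-q)·7 ⇒ q(2) = (1-q)(6) ⇒ q = 3/4
P2 indiff ⇒ p·9+(1-p)·5 = p·8+(1-p)·7 ⇒ p(1) = (1-p)(2) ⇒ p = 2/3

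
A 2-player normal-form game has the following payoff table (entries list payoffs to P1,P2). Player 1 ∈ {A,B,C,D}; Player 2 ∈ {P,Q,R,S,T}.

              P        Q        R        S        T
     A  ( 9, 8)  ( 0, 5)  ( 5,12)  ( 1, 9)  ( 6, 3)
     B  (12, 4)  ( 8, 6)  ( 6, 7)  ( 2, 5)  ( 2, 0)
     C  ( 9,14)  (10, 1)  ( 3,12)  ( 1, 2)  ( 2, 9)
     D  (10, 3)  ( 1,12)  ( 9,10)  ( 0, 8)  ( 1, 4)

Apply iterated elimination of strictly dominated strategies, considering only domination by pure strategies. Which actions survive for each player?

Remaining: P1:{B,C,D} P2:{P,Q,R}

P2 drop S (R beats it: A:12>9 B:7>5 C:12>2 D:10>8)
P2 drop T (R beats it: A:12>3 B:7>0 C:12>9 D:10>4)
P1 drop A (B beats it: P:12>9 Q:8>0 R:6>5)
P1→{B,C,D} P2→{P,Q,R}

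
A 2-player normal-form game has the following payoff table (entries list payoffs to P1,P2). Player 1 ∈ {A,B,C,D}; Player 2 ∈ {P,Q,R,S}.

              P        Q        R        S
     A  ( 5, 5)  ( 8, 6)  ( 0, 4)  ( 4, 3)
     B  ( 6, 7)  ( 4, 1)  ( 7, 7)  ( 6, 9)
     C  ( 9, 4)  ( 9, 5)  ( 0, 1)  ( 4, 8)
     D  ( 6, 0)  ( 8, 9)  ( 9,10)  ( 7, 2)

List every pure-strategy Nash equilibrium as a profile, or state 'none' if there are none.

NE set: (D,R)

(A,P): not NE [P1→C gives 9>5; P2→Q gives 6>5]
(A,Q): not NE [P1→C gives 9>8]
(A,R): not NE [P1→D gives 9>0; P2→Q gives 6>4]
(A,S): not NE [P1→D gives 7>4; P2→Q gives 6>3]
(B,P): not NE [P1→C gives 9>6; P2→S gives 9>7]
(B,Q): not NE [P1→C gives 9>4; P2→S gives 9>1]
(B,R): not NE [P1→D gives 9>7; P2→S gives 9>7]
(B,S): not NE [P1→D gives 7>6]
(C,P): not NE [P2→S gives 8>4]
(C,Q): not NE [P2→S gives 8>5]
(C,R): not NE [P1→D gives 9>0; P2→S gives 8>1]
(C,S): not NE [P1→D gives 7>4]
(D,P): not NE [P1→C gives 9>6; P2→R gives 10>0]
(D,Q): not NE [P1→C gives 9>8; P2→R gives 10>9]
(D,R): NE
(D,S): not NE [P2→R gives 10>2]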